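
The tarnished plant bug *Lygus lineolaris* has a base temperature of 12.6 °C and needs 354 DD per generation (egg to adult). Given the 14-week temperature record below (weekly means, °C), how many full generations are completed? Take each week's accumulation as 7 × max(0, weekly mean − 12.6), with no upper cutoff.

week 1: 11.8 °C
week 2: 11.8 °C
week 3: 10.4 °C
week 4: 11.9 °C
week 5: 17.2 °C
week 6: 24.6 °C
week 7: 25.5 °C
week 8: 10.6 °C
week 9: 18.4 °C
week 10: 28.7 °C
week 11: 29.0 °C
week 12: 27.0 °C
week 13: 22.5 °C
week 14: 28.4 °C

2 generations

Weekly DD (7 × max(0, T̄ − 12.6)): 0.0, 0.0, 0.0, 0.0, 32.2, 84.0, 90.3, 0.0, 40.6, 112.7, 114.8, 100.8, 69.3, 110.6.
Season total = 755.3 DD.
Complete generations = ⌊755.3 / 354⌋ = 2.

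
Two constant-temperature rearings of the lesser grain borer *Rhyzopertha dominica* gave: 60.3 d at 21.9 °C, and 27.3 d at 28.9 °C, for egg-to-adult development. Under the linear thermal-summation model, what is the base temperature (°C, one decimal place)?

Under the model K = D·(T − T_b), so D₁·(T₁ − T_b) = D₂·(T₂ − T_b).
60.3·(21.9 − T_b) = 27.3·(28.9 − T_b)
T_b = (60.3·21.9 − 27.3·28.9) / (60.3 − 27.3) = 531.60 / 33.0 = 16.109 °C ≈ 16.1 °C.

16.1 °C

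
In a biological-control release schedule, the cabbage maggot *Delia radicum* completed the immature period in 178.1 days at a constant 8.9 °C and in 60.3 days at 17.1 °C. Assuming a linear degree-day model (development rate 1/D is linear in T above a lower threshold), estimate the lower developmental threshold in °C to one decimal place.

Equal thermal constants: D₁(T₁ − T_b) = D₂(T₂ − T_b).
178.1·(8.9 − T_b) = 60.3·(17.1 − T_b)
T_b = (178.1·8.9 − 60.3·17.1) / (178.1 − 60.3) = 553.96 / 117.8 = 4.703 °C ≈ 4.7 °C.

4.7 °C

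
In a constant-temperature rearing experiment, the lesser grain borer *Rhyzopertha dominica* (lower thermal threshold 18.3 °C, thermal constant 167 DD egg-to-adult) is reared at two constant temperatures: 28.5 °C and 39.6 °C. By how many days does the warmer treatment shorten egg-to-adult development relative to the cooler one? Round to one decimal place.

At 28.5 °C: 167 / (28.5 − 18.3) = 167 / 10.2 = 16.373 d.
At 39.6 °C: 167 / (39.6 − 18.3) = 167 / 21.3 = 7.840 d.
Difference = |16.373 − 7.840| = 8.532 ≈ 8.5 days.

8.5 days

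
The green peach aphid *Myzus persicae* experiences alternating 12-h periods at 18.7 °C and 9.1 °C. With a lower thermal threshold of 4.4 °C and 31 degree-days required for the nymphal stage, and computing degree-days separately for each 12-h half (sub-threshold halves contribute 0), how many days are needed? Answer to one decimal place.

Day half: max(0, 18.7 − 4.4) × 0.5 = 14.3 × 0.5 = 7.15 DD.
Night half: max(0, 9.1 − 4.4) × 0.5 = 4.7 × 0.5 = 2.35 DD.
Per 24 h: 9.50 DD/day.
Duration = 31 / 9.50 = 3.263 ≈ 3.3 days.

3.3 days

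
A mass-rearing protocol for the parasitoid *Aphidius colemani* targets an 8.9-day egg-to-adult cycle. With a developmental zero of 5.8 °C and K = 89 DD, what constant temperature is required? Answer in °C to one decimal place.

Required daily accumulation = 89 / 8.9 = 10.000 DD/day.
T = T_base + 10.000 = 5.8 + 10.000 = 15.800 ≈ 15.8 °C.

15.8 °C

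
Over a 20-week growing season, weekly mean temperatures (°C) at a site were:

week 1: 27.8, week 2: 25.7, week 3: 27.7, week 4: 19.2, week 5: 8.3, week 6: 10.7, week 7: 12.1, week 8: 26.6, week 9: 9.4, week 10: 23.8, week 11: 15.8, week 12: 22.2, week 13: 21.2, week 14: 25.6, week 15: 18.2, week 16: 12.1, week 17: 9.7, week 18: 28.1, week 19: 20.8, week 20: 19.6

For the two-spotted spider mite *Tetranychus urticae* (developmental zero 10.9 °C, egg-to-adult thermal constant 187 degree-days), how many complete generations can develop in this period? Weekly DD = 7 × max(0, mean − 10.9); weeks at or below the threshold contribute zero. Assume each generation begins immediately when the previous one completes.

6 generations

Weekly DD (7 × max(0, T̄ − 10.9)): 118.3, 103.6, 117.6, 58.1, 0.0, 0.0, 8.4, 109.9, 0.0, 90.3, 34.3, 79.1, 72.1, 102.9, 51.1, 8.4, 0.0, 120.4, 69.3, 60.9.
Season total = 1204.7 DD.
Complete generations = ⌊1204.7 / 187⌋ = 6.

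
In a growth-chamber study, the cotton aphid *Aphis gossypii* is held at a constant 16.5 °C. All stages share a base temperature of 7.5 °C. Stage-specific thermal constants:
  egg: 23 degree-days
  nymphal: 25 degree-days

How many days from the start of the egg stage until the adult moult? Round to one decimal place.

Daily accumulation at 16.5 °C = 16.5 − 7.5 = 9.0 DD/day.
Total K = 23 + 25 = 48 DD.
Total duration = 48 / 9.0 = 5.333 ≈ 5.3 days.

5.3 days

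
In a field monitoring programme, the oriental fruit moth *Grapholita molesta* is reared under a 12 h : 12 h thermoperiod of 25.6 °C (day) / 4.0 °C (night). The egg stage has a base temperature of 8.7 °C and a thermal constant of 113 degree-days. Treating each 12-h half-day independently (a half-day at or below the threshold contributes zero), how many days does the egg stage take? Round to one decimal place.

Day half: max(0, 25.6 − 8.7) × 0.5 = 16.9 × 0.5 = 8.45 DD.
Night half: max(0, 4.0 − 8.7) × 0.5 = 0.0 × 0.5 = 0.00 DD.
Per 24 h: 8.45 DD/day.
Duration = 113 / 8.45 = 13.373 ≈ 13.4 days.

13.4 days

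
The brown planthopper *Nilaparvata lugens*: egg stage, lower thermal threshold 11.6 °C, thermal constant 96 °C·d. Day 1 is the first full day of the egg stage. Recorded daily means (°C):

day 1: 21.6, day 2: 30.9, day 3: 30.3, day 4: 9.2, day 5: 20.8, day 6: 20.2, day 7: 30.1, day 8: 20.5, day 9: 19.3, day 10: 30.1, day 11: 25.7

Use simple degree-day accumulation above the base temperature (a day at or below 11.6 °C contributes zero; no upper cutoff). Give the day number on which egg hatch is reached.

day 9

Daily DD above 11.6 °C: 10.0, 19.3, 18.7, 0.0, 9.2, 8.6, 18.5, 8.9, 7.7, 18.5, 14.1.
Cumulative: 10.0, 29.3, 48.0, 48.0, 57.2, 65.8, 84.3, 93.2, 100.9, 119.4, 133.5.
The total first reaches 96 DD on day 9.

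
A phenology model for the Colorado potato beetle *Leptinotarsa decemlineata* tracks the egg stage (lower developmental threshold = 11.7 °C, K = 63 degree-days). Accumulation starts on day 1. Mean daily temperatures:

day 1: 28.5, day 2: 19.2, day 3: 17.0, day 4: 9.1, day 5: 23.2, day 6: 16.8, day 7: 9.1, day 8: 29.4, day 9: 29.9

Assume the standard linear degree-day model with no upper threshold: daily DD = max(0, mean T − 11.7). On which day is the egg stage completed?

day 8

Daily DD above 11.7 °C: 16.8, 7.5, 5.3, 0.0, 11.5, 5.1, 0.0, 17.7, 18.2.
Cumulative: 16.8, 24.3, 29.6, 29.6, 41.1, 46.2, 46.2, 63.9, 82.1.
The total first reaches 63 DD on day 8.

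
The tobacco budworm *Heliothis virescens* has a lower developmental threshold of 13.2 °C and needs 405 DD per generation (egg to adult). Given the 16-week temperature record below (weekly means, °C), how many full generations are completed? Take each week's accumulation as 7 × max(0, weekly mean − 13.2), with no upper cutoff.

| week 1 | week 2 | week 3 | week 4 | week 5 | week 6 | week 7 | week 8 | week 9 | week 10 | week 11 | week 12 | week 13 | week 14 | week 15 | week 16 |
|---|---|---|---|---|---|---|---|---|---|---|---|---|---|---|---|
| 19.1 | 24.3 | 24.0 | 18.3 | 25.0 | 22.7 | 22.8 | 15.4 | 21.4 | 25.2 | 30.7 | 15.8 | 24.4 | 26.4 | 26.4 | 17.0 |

Weekly DD (7 × max(0, T̄ − 13.2)): 41.3, 77.7, 75.6, 35.7, 82.6, 66.5, 67.2, 15.4, 57.4, 84.0, 122.5, 18.2, 78.4, 92.4, 92.4, 26.6.
Season total = 1033.9 DD.
Complete generations = ⌊1033.9 / 405⌋ = 2.

2 generations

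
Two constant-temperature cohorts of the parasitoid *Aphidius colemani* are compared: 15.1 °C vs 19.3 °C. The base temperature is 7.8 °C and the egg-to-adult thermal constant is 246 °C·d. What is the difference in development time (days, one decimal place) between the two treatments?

12.3 days

At 15.1 °C: 246 / (15.1 − 7.8) = 246 / 7.3 = 33.699 d.
At 19.3 °C: 246 / (19.3 − 7.8) = 246 / 11.5 = 21.391 d.
Difference = |33.699 − 21.391| = 12.307 ≈ 12.3 days.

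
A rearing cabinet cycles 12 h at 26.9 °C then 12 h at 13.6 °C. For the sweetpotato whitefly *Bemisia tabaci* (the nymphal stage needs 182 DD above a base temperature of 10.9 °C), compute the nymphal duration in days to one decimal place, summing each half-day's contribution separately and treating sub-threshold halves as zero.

19.5 days

Day half: max(0, 26.9 − 10.9) × 0.5 = 16.0 × 0.5 = 8.00 DD.
Night half: max(0, 13.6 − 10.9) × 0.5 = 2.7 × 0.5 = 1.35 DD.
Per 24 h: 9.35 DD/day.
Duration = 182 / 9.35 = 19.465 ≈ 19.5 days.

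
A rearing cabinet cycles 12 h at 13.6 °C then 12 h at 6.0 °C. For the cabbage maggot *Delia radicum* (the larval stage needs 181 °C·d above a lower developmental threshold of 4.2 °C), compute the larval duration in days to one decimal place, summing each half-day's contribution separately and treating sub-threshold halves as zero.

Day half: max(0, 13.6 − 4.2) × 0.5 = 9.4 × 0.5 = 4.70 DD.
Night half: max(0, 6.0 − 4.2) × 0.5 = 1.8 × 0.5 = 0.90 DD.
Per 24 h: 5.60 DD/day.
Duration = 181 / 5.60 = 32.321 ≈ 32.3 days.

32.3 days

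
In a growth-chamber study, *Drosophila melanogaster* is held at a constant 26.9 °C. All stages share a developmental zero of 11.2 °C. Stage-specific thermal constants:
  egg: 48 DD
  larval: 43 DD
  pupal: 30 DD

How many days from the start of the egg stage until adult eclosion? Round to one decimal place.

7.7 days

Daily accumulation at 26.9 °C = 26.9 − 11.2 = 15.7 DD/day.
Total K = 48 + 43 + 30 = 121 DD.
Total duration = 121 / 15.7 = 7.707 ≈ 7.7 days.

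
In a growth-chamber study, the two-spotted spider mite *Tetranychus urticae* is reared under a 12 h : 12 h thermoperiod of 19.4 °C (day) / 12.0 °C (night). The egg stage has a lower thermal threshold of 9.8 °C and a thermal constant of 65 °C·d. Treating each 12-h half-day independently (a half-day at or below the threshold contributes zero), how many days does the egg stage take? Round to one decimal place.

Day half: max(0, 19.4 − 9.8) × 0.5 = 9.6 × 0.5 = 4.80 DD.
Night half: max(0, 12.0 − 9.8) × 0.5 = 2.2 × 0.5 = 1.10 DD.
Per 24 h: 5.90 DD/day.
Duration = 65 / 5.90 = 11.017 ≈ 11.0 days.

11.0 days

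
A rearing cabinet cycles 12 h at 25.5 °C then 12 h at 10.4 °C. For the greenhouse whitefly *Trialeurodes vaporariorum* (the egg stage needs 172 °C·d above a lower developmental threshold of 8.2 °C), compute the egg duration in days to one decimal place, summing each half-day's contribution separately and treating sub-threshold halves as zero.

17.6 days

Day half: max(0, 25.5 − 8.2) × 0.5 = 17.3 × 0.5 = 8.65 DD.
Night half: max(0, 10.4 − 8.2) × 0.5 = 2.2 × 0.5 = 1.10 DD.
Per 24 h: 9.75 DD/day.
Duration = 172 / 9.75 = 17.641 ≈ 17.6 days.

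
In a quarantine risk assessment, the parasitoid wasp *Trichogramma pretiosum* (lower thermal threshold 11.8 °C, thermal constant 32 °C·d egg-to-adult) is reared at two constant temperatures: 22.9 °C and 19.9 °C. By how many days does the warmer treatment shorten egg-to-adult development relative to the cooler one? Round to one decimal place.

At 22.9 °C: 32 / (22.9 − 11.8) = 32 / 11.1 = 2.883 d.
At 19.9 °C: 32 / (19.9 − 11.8) = 32 / 8.1 = 3.951 d.
Difference = |2.883 − 3.951| = 1.068 ≈ 1.1 days.

1.1 days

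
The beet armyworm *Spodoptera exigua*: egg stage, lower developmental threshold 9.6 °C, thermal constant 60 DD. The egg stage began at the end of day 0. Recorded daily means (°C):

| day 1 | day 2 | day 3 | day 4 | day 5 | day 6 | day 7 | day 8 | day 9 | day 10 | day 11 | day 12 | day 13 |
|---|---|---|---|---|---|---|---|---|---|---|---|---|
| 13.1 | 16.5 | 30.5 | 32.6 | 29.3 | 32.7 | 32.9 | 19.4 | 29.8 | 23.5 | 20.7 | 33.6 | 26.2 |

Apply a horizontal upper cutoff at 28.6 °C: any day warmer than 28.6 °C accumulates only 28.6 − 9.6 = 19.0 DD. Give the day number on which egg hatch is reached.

day 5

Daily DD above 9.6 °C (capped at 19.0): 3.5, 6.9, 19.0, 19.0, 19.0, 19.0, 19.0, 9.8, 19.0, 13.9, 11.1, 19.0, 16.6.
Cumulative: 3.5, 10.4, 29.4, 48.4, 67.4, 86.4, 105.4, 115.2, 134.2, 148.1, 159.2, 178.2, 194.8.
The total first reaches 60 DD on day 5.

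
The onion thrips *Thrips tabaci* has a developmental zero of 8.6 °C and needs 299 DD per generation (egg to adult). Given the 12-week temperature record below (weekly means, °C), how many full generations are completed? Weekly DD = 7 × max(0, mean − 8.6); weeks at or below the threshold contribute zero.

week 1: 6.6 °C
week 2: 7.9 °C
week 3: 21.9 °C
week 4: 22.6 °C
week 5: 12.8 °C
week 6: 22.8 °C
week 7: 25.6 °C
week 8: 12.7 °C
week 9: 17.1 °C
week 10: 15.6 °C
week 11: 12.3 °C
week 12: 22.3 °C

2 generations

Weekly DD (7 × max(0, T̄ − 8.6)): 0.0, 0.0, 93.1, 98.0, 29.4, 99.4, 119.0, 28.7, 59.5, 49.0, 25.9, 95.9.
Season total = 697.9 DD.
Complete generations = ⌊697.9 / 299⌋ = 2.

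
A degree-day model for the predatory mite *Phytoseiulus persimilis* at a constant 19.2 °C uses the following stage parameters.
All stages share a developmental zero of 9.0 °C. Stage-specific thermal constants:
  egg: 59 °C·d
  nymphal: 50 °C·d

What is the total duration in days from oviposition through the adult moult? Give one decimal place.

10.7 days

Daily accumulation at 19.2 °C = 19.2 − 9.0 = 10.2 DD/day.
Total K = 59 + 50 = 109 DD.
Total duration = 109 / 10.2 = 10.686 ≈ 10.7 days.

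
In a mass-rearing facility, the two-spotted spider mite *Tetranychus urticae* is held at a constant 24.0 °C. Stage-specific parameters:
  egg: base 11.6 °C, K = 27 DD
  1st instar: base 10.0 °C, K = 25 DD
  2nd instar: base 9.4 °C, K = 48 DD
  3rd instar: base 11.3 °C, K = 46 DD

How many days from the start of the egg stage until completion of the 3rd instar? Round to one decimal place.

10.9 days

egg: 27 / (24.0 − 11.6) = 27 / 12.4 = 2.177 d.
1st instar: 25 / (24.0 − 10.0) = 25 / 14.0 = 1.786 d.
2nd instar: 48 / (24.0 − 9.4) = 48 / 14.6 = 3.288 d.
3rd instar: 46 / (24.0 − 11.3) = 46 / 12.7 = 3.622 d.
Sum = 10.873 ≈ 10.9 days.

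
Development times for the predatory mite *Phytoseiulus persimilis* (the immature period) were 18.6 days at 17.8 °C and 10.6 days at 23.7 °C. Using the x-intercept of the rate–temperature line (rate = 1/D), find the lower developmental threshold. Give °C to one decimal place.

10.0 °C

Linear rate model ⇒ the product D·(T − T_b) is constant across temperatures.
18.6·(17.8 − T_b) = 10.6·(23.7 − T_b)
T_b = (18.6·17.8 − 10.6·23.7) / (18.6 − 10.6) = 79.86 / 8.0 = 9.983 °C ≈ 10.0 °C.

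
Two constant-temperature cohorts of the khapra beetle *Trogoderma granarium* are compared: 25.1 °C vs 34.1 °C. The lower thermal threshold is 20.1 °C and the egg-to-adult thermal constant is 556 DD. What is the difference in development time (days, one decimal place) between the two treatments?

At 25.1 °C: 556 / (25.1 − 20.1) = 556 / 5.0 = 111.200 d.
At 34.1 °C: 556 / (34.1 − 20.1) = 556 / 14.0 = 39.714 d.
Difference = |111.200 − 39.714| = 71.486 ≈ 71.5 days.

71.5 days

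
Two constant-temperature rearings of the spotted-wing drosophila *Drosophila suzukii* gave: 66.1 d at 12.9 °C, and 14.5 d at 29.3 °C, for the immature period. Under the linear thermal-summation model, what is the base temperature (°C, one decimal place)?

Under the model K = D·(T − T_b), so D₁·(T₁ − T_b) = D₂·(T₂ − T_b).
66.1·(12.9 − T_b) = 14.5·(29.3 − T_b)
T_b = (66.1·12.9 − 14.5·29.3) / (66.1 − 14.5) = 427.84 / 51.6 = 8.291 °C ≈ 8.3 °C.

8.3 °C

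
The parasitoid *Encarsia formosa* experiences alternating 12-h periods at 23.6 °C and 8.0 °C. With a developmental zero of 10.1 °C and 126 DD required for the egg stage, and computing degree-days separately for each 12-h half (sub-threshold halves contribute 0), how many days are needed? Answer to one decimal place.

Day half: max(0, 23.6 − 10.1) × 0.5 = 13.5 × 0.5 = 6.75 DD.
Night half: max(0, 8.0 − 10.1) × 0.5 = 0.0 × 0.5 = 0.00 DD.
Per 24 h: 6.75 DD/day.
Duration = 126 / 6.75 = 18.667 ≈ 18.7 days.

18.7 days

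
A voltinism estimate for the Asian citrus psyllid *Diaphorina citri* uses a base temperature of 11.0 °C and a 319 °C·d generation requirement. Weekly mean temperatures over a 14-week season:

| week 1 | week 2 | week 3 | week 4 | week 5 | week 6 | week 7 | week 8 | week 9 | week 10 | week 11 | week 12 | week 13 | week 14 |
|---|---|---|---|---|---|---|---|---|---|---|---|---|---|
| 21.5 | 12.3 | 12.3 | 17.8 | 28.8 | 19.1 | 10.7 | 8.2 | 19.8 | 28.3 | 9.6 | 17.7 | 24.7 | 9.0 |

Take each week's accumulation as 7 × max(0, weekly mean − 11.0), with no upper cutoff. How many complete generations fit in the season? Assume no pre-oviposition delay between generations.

Weekly DD (7 × max(0, T̄ − 11.0)): 73.5, 9.1, 9.1, 47.6, 124.6, 56.7, 0.0, 0.0, 61.6, 121.1, 0.0, 46.9, 95.9, 0.0.
Season total = 646.1 DD.
Complete generations = ⌊646.1 / 319⌋ = 2.

2 generations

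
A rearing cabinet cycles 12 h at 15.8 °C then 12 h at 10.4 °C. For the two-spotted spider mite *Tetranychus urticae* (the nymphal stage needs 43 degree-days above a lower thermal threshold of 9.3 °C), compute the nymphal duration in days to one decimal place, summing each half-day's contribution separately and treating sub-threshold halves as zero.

Day half: max(0, 15.8 − 9.3) × 0.5 = 6.5 × 0.5 = 3.25 DD.
Night half: max(0, 10.4 − 9.3) × 0.5 = 1.1 × 0.5 = 0.55 DD.
Per 24 h: 3.80 DD/day.
Duration = 43 / 3.80 = 11.316 ≈ 11.3 days.

11.3 days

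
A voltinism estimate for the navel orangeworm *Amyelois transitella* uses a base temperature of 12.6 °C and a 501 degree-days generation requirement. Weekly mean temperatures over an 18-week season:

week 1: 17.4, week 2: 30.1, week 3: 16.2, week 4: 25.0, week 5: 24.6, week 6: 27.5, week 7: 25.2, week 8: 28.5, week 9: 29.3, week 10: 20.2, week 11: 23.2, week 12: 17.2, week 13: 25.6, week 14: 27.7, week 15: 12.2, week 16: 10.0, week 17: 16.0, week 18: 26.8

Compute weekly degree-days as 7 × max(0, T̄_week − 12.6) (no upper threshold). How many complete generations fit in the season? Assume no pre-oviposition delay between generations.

Weekly DD (7 × max(0, T̄ − 12.6)): 33.6, 122.5, 25.2, 86.8, 84.0, 104.3, 88.2, 111.3, 116.9, 53.2, 74.2, 32.2, 91.0, 105.7, 0.0, 0.0, 23.8, 99.4.
Season total = 1252.3 DD.
Complete generations = ⌊1252.3 / 501⌋ = 2.

2 generations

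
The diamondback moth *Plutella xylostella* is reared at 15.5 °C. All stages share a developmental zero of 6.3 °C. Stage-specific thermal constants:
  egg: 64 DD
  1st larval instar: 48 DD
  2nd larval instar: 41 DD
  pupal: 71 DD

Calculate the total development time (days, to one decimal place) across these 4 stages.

Daily accumulation at 15.5 °C = 15.5 − 6.3 = 9.2 DD/day.
Total K = 64 + 48 + 41 + 71 = 224 DD.
Total duration = 224 / 9.2 = 24.348 ≈ 24.3 days.

24.3 days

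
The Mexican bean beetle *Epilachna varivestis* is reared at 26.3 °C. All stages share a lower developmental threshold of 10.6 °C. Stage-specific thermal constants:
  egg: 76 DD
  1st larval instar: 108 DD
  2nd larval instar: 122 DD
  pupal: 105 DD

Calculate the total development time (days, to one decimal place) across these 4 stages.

Daily accumulation at 26.3 °C = 26.3 − 10.6 = 15.7 DD/day.
Total K = 76 + 108 + 122 + 105 = 411 DD.
Total duration = 411 / 15.7 = 26.178 ≈ 26.2 days.

26.2 days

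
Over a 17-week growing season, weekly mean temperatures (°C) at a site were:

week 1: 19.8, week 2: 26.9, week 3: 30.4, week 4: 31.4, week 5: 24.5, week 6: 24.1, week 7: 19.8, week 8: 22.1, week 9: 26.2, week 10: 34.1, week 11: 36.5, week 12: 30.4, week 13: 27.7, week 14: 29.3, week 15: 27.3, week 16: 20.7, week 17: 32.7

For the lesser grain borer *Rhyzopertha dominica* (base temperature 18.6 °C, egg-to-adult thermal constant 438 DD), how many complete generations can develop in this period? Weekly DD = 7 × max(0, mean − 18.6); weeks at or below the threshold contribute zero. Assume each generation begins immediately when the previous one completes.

2 generations

Weekly DD (7 × max(0, T̄ − 18.6)): 8.4, 58.1, 82.6, 89.6, 41.3, 38.5, 8.4, 24.5, 53.2, 108.5, 125.3, 82.6, 63.7, 74.9, 60.9, 14.7, 98.7.
Season total = 1033.9 DD.
Complete generations = ⌊1033.9 / 438⌋ = 2.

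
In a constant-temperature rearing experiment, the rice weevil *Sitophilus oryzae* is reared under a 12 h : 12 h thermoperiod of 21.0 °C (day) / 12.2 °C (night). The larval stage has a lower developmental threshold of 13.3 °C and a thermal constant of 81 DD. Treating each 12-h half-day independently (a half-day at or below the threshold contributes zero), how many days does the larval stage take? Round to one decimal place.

Day half: max(0, 21.0 − 13.3) × 0.5 = 7.7 × 0.5 = 3.85 DD.
Night half: max(0, 12.2 − 13.3) × 0.5 = 0.0 × 0.5 = 0.00 DD.
Per 24 h: 3.85 DD/day.
Duration = 81 / 3.85 = 21.039 ≈ 21.0 days.

21.0 days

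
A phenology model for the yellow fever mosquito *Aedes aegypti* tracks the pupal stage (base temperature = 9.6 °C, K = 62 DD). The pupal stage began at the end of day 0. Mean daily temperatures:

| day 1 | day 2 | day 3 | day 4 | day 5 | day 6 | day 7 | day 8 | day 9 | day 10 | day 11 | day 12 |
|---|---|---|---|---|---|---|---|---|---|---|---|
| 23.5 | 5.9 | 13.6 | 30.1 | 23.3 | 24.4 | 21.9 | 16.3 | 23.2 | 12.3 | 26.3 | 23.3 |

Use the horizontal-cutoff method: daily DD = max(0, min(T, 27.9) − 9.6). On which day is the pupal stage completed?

Daily DD above 9.6 °C (capped at 18.3): 13.9, 0.0, 4.0, 18.3, 13.7, 14.8, 12.3, 6.7, 13.6, 2.7, 16.7, 13.7.
Cumulative: 13.9, 13.9, 17.9, 36.2, 49.9, 64.7, 77.0, 83.7, 97.3, 100.0, 116.7, 130.4.
The total first reaches 62 DD on day 6.

day 6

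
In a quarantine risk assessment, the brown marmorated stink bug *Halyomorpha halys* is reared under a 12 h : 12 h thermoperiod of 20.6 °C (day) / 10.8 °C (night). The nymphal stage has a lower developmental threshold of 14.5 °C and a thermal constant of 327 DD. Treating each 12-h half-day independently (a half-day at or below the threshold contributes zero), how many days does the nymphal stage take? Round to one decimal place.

Day half: max(0, 20.6 − 14.5) × 0.5 = 6.1 × 0.5 = 3.05 DD.
Night half: max(0, 10.8 − 14.5) × 0.5 = 0.0 × 0.5 = 0.00 DD.
Per 24 h: 3.05 DD/day.
Duration = 327 / 3.05 = 107.213 ≈ 107.2 days.

107.2 days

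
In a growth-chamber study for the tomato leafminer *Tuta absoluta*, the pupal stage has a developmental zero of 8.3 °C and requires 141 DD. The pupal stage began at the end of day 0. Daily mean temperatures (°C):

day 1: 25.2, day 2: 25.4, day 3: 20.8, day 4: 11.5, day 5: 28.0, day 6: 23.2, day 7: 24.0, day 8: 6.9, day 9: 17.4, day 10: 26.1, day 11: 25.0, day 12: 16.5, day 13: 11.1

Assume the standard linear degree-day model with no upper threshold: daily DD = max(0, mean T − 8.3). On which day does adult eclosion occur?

day 11

Daily DD above 8.3 °C: 16.9, 17.1, 12.5, 3.2, 19.7, 14.9, 15.7, 0.0, 9.1, 17.8, 16.7, 8.2, 2.8.
Cumulative: 16.9, 34.0, 46.5, 49.7, 69.4, 84.3, 100.0, 100.0, 109.1, 126.9, 143.6, 151.8, 154.6.
The total first reaches 141 DD on day 11.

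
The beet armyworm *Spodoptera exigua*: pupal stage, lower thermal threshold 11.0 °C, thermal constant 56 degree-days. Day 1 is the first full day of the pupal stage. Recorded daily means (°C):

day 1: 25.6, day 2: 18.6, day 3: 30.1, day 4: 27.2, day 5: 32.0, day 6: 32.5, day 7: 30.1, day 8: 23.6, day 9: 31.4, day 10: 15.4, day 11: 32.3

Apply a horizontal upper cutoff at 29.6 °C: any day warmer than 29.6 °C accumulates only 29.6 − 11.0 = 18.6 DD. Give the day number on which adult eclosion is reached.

Daily DD above 11.0 °C (capped at 18.6): 14.6, 7.6, 18.6, 16.2, 18.6, 18.6, 18.6, 12.6, 18.6, 4.4, 18.6.
Cumulative: 14.6, 22.2, 40.8, 57.0, 75.6, 94.2, 112.8, 125.4, 144.0, 148.4, 167.0.
The total first reaches 56 DD on day 4.

day 4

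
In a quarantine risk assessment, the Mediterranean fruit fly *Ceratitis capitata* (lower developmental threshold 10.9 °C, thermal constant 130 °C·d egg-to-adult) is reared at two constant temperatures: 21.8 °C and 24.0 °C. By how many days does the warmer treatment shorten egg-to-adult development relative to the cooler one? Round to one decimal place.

2.0 days

At 21.8 °C: 130 / (21.8 − 10.9) = 130 / 10.9 = 11.927 d.
At 24.0 °C: 130 / (24.0 − 10.9) = 130 / 13.1 = 9.924 d.
Difference = |11.927 − 9.924| = 2.003 ≈ 2.0 days.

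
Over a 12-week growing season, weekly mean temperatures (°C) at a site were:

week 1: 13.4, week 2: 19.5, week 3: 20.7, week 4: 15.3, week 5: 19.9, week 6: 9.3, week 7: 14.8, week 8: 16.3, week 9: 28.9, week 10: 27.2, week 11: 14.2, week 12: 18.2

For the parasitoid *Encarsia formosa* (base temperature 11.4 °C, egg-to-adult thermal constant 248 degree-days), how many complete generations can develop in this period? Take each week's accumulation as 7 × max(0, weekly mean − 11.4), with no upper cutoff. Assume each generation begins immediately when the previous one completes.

Weekly DD (7 × max(0, T̄ − 11.4)): 14.0, 56.7, 65.1, 27.3, 59.5, 0.0, 23.8, 34.3, 122.5, 110.6, 19.6, 47.6.
Season total = 581.0 DD.
Complete generations = ⌊581.0 / 248⌋ = 2.

2 generations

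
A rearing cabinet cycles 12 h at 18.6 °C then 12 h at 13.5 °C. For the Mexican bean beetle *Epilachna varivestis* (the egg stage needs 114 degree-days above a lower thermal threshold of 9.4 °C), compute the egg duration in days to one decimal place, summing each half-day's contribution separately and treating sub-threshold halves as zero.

17.1 days

Day half: max(0, 18.6 − 9.4) × 0.5 = 9.2 × 0.5 = 4.60 DD.
Night half: max(0, 13.5 − 9.4) × 0.5 = 4.1 × 0.5 = 2.05 DD.
Per 24 h: 6.65 DD/day.
Duration = 114 / 6.65 = 17.143 ≈ 17.1 days.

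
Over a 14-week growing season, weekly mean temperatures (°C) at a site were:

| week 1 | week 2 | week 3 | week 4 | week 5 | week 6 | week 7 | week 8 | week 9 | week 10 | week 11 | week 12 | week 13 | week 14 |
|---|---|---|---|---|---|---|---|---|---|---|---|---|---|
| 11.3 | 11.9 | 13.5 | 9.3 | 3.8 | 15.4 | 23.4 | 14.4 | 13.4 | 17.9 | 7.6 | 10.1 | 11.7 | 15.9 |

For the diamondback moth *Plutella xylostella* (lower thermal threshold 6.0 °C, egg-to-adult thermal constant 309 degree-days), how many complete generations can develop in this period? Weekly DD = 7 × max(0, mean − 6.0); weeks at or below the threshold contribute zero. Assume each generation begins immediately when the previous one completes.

Weekly DD (7 × max(0, T̄ − 6.0)): 37.1, 41.3, 52.5, 23.1, 0.0, 65.8, 121.8, 58.8, 51.8, 83.3, 11.2, 28.7, 39.9, 69.3.
Season total = 684.6 DD.
Complete generations = ⌊684.6 / 309⌋ = 2.

2 generations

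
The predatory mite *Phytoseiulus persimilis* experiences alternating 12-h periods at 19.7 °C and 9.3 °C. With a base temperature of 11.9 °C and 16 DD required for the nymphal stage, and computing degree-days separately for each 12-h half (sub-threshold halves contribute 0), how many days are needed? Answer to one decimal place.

Day half: max(0, 19.7 − 11.9) × 0.5 = 7.8 × 0.5 = 3.90 DD.
Night half: max(0, 9.3 − 11.9) × 0.5 = 0.0 × 0.5 = 0.00 DD.
Per 24 h: 3.90 DD/day.
Duration = 16 / 3.90 = 4.103 ≈ 4.1 days.

4.1 days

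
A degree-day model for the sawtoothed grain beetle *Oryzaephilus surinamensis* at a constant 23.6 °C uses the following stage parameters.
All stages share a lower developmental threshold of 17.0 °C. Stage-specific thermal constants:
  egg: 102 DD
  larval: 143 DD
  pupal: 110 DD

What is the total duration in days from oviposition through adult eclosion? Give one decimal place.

53.8 days

Daily accumulation at 23.6 °C = 23.6 − 17.0 = 6.6 DD/day.
Total K = 102 + 143 + 110 = 355 DD.
Total duration = 355 / 6.6 = 53.788 ≈ 53.8 days.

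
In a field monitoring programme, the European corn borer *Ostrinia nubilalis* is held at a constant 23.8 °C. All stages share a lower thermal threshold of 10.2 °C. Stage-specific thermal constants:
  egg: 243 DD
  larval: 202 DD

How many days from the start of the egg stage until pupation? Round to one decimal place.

Daily accumulation at 23.8 °C = 23.8 − 10.2 = 13.6 DD/day.
Total K = 243 + 202 = 445 DD.
Total duration = 445 / 13.6 = 32.721 ≈ 32.7 days.

32.7 days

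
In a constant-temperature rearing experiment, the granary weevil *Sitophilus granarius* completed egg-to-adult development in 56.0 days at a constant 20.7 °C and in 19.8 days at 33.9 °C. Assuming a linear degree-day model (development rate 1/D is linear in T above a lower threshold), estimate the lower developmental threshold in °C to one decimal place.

Equal thermal constants: D₁(T₁ − T_b) = D₂(T₂ − T_b).
56.0·(20.7 − T_b) = 19.8·(33.9 − T_b)
T_b = (56.0·20.7 − 19.8·33.9) / (56.0 − 19.8) = 487.98 / 36.2 = 13.480 °C ≈ 13.5 °C.

13.5 °C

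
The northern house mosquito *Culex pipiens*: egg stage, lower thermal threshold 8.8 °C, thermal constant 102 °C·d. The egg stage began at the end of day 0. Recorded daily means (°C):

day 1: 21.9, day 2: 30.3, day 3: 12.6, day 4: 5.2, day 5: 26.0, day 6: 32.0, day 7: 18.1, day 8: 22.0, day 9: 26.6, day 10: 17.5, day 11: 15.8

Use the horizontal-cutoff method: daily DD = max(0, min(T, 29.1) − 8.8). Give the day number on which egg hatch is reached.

day 9

Daily DD above 8.8 °C (capped at 20.3): 13.1, 20.3, 3.8, 0.0, 17.2, 20.3, 9.3, 13.2, 17.8, 8.7, 7.0.
Cumulative: 13.1, 33.4, 37.2, 37.2, 54.4, 74.7, 84.0, 97.2, 115.0, 123.7, 130.7.
The total first reaches 102 DD on day 9.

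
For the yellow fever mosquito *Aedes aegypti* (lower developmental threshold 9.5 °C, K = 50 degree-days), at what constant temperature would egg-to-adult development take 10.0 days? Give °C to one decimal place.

14.5 °C

Required daily accumulation = 50 / 10.0 = 5.000 DD/day.
T = T_base + 5.000 = 9.5 + 5.000 = 14.500 ≈ 14.5 °C.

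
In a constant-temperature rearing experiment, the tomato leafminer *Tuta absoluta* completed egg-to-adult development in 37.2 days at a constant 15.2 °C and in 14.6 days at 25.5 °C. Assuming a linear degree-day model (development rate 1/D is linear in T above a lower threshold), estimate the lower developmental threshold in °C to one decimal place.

8.5 °C

Equal thermal constants: D₁(T₁ − T_b) = D₂(T₂ − T_b).
37.2·(15.2 − T_b) = 14.6·(25.5 − T_b)
T_b = (37.2·15.2 − 14.6·25.5) / (37.2 − 14.6) = 193.14 / 22.6 = 8.546 °C ≈ 8.5 °C.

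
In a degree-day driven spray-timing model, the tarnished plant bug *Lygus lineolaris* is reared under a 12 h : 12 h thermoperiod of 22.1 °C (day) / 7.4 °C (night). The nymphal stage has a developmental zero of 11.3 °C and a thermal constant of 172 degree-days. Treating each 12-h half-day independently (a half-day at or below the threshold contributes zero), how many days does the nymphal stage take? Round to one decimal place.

31.9 days

Day half: max(0, 22.1 − 11.3) × 0.5 = 10.8 × 0.5 = 5.40 DD.
Night half: max(0, 7.4 − 11.3) × 0.5 = 0.0 × 0.5 = 0.00 DD.
Per 24 h: 5.40 DD/day.
Duration = 172 / 5.40 = 31.852 ≈ 31.9 days.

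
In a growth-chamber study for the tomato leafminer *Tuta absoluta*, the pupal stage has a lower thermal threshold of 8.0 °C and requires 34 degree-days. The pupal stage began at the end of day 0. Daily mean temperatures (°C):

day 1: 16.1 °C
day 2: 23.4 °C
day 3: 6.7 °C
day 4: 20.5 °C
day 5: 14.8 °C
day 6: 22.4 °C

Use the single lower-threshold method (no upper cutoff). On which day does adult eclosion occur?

day 4

Daily DD above 8.0 °C: 8.1, 15.4, 0.0, 12.5, 6.8, 14.4.
Cumulative: 8.1, 23.5, 23.5, 36.0, 42.8, 57.2.
The total first reaches 34 DD on day 4.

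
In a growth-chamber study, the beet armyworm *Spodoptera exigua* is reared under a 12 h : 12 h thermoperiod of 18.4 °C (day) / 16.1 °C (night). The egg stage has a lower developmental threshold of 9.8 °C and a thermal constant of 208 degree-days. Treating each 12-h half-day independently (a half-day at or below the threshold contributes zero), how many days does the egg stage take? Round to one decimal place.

27.9 days

Day half: max(0, 18.4 − 9.8) × 0.5 = 8.6 × 0.5 = 4.30 DD.
Night half: max(0, 16.1 − 9.8) × 0.5 = 6.3 × 0.5 = 3.15 DD.
Per 24 h: 7.45 DD/day.
Duration = 208 / 7.45 = 27.919 ≈ 27.9 days.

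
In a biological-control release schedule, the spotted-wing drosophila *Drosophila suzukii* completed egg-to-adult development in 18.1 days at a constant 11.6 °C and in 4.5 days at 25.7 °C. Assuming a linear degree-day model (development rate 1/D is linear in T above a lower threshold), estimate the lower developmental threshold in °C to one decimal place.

6.9 °C

Linear rate model ⇒ the product D·(T − T_b) is constant across temperatures.
18.1·(11.6 − T_b) = 4.5·(25.7 − T_b)
T_b = (18.1·11.6 − 4.5·25.7) / (18.1 − 4.5) = 94.31 / 13.6 = 6.935 °C ≈ 6.9 °C.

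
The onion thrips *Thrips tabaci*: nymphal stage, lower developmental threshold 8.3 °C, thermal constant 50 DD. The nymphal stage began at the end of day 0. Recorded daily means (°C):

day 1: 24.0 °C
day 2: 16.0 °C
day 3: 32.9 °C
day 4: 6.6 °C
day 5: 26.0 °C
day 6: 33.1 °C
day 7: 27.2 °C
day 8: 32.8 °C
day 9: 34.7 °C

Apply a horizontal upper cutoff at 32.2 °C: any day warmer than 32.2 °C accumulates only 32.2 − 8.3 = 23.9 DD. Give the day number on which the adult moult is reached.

day 5

Daily DD above 8.3 °C (capped at 23.9): 15.7, 7.7, 23.9, 0.0, 17.7, 23.9, 18.9, 23.9, 23.9.
Cumulative: 15.7, 23.4, 47.3, 47.3, 65.0, 88.9, 107.8, 131.7, 155.6.
The total first reaches 50 DD on day 5.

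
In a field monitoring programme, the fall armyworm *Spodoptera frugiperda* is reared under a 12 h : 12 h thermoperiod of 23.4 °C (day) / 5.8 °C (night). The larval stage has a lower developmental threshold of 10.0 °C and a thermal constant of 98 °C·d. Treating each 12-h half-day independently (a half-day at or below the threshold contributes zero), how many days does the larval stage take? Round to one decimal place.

14.6 days

Day half: max(0, 23.4 − 10.0) × 0.5 = 13.4 × 0.5 = 6.70 DD.
Night half: max(0, 5.8 − 10.0) × 0.5 = 0.0 × 0.5 = 0.00 DD.
Per 24 h: 6.70 DD/day.
Duration = 98 / 6.70 = 14.627 ≈ 14.6 days.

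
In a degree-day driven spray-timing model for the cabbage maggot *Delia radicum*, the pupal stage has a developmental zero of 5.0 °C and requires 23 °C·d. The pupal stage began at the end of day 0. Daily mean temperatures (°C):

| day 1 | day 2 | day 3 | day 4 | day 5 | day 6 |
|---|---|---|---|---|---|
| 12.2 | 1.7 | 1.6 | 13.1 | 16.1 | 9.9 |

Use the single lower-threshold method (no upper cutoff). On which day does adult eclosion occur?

day 5

Daily DD above 5.0 °C: 7.2, 0.0, 0.0, 8.1, 11.1, 4.9.
Cumulative: 7.2, 7.2, 7.2, 15.3, 26.4, 31.3.
The total first reaches 23 DD on day 5.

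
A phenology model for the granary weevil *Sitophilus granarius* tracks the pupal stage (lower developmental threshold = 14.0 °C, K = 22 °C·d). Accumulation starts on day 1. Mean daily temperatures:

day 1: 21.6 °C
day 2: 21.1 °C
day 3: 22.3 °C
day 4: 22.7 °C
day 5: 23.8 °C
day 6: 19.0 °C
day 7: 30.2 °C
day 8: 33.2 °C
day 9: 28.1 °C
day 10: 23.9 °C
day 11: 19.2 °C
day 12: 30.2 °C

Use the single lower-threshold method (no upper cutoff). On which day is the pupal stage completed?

day 3

Daily DD above 14.0 °C: 7.6, 7.1, 8.3, 8.7, 9.8, 5.0, 16.2, 19.2, 14.1, 9.9, 5.2, 16.2.
Cumulative: 7.6, 14.7, 23.0, 31.7, 41.5, 46.5, 62.7, 81.9, 96.0, 105.9, 111.1, 127.3.
The total first reaches 22 DD on day 3.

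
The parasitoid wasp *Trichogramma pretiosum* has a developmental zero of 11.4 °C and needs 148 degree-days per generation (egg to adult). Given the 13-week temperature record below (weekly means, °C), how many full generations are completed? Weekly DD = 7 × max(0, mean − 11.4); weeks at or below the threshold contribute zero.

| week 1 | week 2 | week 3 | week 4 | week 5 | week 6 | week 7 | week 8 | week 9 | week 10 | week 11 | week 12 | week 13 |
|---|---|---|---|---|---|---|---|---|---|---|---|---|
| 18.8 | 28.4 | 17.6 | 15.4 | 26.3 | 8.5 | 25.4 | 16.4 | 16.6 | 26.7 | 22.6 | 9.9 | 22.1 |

5 generations

Weekly DD (7 × max(0, T̄ − 11.4)): 51.8, 119.0, 43.4, 28.0, 104.3, 0.0, 98.0, 35.0, 36.4, 107.1, 78.4, 0.0, 74.9.
Season total = 776.3 DD.
Complete generations = ⌊776.3 / 148⌋ = 5.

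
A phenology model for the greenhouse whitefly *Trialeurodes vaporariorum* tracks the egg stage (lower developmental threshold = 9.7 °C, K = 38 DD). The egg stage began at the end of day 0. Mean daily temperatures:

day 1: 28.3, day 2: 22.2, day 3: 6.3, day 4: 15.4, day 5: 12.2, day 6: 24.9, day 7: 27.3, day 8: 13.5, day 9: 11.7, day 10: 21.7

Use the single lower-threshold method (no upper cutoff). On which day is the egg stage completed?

Daily DD above 9.7 °C: 18.6, 12.5, 0.0, 5.7, 2.5, 15.2, 17.6, 3.8, 2.0, 12.0.
Cumulative: 18.6, 31.1, 31.1, 36.8, 39.3, 54.5, 72.1, 75.9, 77.9, 89.9.
The total first reaches 38 DD on day 5.

day 5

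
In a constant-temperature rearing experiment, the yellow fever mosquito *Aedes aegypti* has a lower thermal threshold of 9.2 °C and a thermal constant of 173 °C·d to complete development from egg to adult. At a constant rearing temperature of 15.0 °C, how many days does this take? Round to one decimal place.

29.8 days

Daily accumulation = 15.0 − 9.2 = 5.8 DD/day.
Duration = 173 / 5.8 = 29.828 ≈ 29.8 days.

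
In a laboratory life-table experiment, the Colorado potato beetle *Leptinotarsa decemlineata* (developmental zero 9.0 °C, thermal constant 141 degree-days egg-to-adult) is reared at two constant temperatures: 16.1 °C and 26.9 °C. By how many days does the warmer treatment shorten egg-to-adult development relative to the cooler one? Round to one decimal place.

12.0 days

At 16.1 °C: 141 / (16.1 − 9.0) = 141 / 7.1 = 19.859 d.
At 26.9 °C: 141 / (26.9 − 9.0) = 141 / 17.9 = 7.877 d.
Difference = |19.859 − 7.877| = 11.982 ≈ 12.0 days.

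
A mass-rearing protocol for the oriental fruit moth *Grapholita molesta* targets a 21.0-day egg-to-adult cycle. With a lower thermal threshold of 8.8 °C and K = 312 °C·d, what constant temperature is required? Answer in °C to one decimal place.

Required daily accumulation = 312 / 21.0 = 14.857 DD/day.
T = T_base + 14.857 = 8.8 + 14.857 = 23.657 ≈ 23.7 °C.

23.7 °C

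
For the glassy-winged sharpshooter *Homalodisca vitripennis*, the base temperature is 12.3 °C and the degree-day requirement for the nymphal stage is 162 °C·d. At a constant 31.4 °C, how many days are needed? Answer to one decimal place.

Daily accumulation = 31.4 − 12.3 = 19.1 DD/day.
Duration = 162 / 19.1 = 8.482 ≈ 8.5 days.

8.5 days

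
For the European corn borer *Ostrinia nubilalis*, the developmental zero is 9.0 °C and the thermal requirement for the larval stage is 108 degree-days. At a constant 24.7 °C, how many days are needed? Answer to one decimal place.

Daily accumulation = 24.7 − 9.0 = 15.7 DD/day.
Duration = 108 / 15.7 = 6.879 ≈ 6.9 days.

6.9 days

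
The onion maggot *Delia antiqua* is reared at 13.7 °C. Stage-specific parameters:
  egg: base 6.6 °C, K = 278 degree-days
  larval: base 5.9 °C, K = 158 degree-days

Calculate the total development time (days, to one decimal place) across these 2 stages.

59.4 days

egg: 278 / (13.7 − 6.6) = 278 / 7.1 = 39.155 d.
larval: 158 / (13.7 − 5.9) = 158 / 7.8 = 20.256 d.
Sum = 59.411 ≈ 59.4 days.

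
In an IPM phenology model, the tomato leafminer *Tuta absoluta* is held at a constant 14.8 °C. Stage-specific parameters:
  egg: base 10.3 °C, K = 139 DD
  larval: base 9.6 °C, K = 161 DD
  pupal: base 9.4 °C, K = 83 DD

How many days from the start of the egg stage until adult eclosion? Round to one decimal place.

77.2 days

egg: 139 / (14.8 − 10.3) = 139 / 4.5 = 30.889 d.
larval: 161 / (14.8 − 9.6) = 161 / 5.2 = 30.962 d.
pupal: 83 / (14.8 − 9.4) = 83 / 5.4 = 15.370 d.
Sum = 77.221 ≈ 77.2 days.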